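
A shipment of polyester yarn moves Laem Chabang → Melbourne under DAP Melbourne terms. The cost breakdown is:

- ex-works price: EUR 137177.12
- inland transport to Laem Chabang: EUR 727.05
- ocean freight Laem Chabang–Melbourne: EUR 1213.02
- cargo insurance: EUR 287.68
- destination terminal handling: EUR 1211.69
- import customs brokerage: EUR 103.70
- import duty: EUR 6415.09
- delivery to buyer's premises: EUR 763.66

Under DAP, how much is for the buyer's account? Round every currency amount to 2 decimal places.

Buyer's account: EUR 6518.79

DAP: the seller bears all costs to the named destination except import duty and clearance.
Seller's account: goods 137177.12 + inland to port 727.05 + freight 1213.02 + insurance 287.68 + destination terminal 1211.69 + delivery 763.66 = 141380.22
Buyer's account: brokerage 103.70 + duty 6415.09 = 6518.79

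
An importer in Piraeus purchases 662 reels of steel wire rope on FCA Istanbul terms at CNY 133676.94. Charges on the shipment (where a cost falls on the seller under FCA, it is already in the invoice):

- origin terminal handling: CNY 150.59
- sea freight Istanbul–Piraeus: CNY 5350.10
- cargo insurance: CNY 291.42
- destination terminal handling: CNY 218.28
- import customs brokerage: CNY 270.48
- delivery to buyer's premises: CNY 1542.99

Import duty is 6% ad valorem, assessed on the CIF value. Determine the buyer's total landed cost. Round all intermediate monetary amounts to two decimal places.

Total landed cost: CNY 149868.94

FCA: the seller delivers export-cleared goods to the carrier; the buyer bears costs from that point.
CIF value = FCA price + origin terminal + freight + insurance = 133676.94 + 150.59 + 5350.10 + 291.42 = 139469.05
Import duty = 139469.05 × 6% = 8368.14
Buyer bears: origin terminal 150.59 + freight 5350.10 + insurance 291.42 + destination terminal 218.28 + brokerage 270.48 + delivery 1542.99 + duty 8368.14 = 16192.00
Landed cost = invoice 133676.94 + 16192.00 = 149868.94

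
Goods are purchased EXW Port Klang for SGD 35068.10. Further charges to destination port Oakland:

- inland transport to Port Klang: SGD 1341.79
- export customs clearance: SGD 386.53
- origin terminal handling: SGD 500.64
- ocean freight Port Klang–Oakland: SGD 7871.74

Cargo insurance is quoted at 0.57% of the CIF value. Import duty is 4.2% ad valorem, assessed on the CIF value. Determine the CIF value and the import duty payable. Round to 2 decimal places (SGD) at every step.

Let C be the CIF value. C = EXW price + pre-shipment costs + freight + 0.57% × C
C − 0.57% × C = 35068.10 + 1341.79 + 386.53 + 500.64 + 7871.74
0.9943 × C = 45168.80
C = 45168.80 / 0.9943 = 45427.74
Insurance premium = 0.57% × 45427.74 = 258.94
Import duty = 45427.74 × 4.2% = 1907.97

CIF value: SGD 45427.74; import duty: SGD 1907.97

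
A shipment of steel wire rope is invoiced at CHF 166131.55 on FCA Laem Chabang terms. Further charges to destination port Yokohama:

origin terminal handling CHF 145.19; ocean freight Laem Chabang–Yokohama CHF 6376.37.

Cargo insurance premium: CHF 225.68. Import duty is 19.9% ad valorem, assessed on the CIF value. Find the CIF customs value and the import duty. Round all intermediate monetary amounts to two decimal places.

CIF value: CHF 172878.79; import duty: CHF 34402.88

CIF = FCA price + pre-shipment costs + freight + insurance
CIF = 166131.55 + 145.19 + 6376.37 + 225.68 = 172878.79
Import duty = 172878.79 × 19.9% = 34402.88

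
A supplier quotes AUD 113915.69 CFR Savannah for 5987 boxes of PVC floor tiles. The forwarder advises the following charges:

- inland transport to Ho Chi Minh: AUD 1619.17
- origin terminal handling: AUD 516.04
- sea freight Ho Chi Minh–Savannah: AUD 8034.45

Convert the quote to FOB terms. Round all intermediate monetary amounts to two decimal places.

FOB price: AUD 105881.24

Not relevant to the conversion: inland to port, origin terminal — on the seller under both CFR and FOB; already in the CFR price and stays in the FOB price.
From CFR to FOB, the seller no longer bears: freight.
FOB price = 113915.69 − 8034.45 = 105881.24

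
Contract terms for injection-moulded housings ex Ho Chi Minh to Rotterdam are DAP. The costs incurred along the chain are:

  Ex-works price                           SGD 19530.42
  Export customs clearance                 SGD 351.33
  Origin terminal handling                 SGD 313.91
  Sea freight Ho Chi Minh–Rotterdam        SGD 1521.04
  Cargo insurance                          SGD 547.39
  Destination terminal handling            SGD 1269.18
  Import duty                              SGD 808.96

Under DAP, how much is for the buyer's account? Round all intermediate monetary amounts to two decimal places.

Buyer's account: SGD 808.96

DAP: the seller bears all costs to the named destination except import duty and clearance.
Seller's account: goods 19530.42 + export clearance 351.33 + origin terminal 313.91 + freight 1521.04 + insurance 547.39 + destination terminal 1269.18 = 23533.27
Buyer's account: duty 808.96 = 808.96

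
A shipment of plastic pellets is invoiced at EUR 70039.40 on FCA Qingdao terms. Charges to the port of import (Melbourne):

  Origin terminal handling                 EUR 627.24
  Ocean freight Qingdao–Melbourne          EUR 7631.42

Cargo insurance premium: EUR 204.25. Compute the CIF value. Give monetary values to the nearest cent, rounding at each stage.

CIF value: EUR 78502.31

CIF = FCA price + pre-shipment costs + freight + insurance
CIF = 70039.40 + 627.24 + 7631.42 + 204.25 = 78502.31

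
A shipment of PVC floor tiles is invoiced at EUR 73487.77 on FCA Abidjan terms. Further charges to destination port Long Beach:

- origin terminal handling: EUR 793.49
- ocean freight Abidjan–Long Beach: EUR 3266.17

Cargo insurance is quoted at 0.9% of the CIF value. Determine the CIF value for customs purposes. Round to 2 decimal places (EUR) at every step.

CIF value: EUR 78251.70

Let C be the CIF value. C = FCA price + pre-shipment costs + freight + 0.9% × C
C − 0.9% × C = 73487.77 + 793.49 + 3266.17
0.991 × C = 77547.43
C = 77547.43 / 0.991 = 78251.70
Insurance premium = 0.9% × 78251.70 = 704.27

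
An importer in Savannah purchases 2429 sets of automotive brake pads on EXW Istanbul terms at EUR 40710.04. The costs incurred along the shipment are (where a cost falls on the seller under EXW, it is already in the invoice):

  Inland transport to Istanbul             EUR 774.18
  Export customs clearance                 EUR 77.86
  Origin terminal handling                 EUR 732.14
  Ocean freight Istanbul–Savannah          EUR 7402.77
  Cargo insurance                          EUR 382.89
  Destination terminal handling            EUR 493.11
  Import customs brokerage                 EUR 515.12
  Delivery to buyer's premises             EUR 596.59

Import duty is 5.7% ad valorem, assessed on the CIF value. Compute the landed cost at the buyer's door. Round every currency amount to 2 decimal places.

Total landed cost: EUR 54539.25

EXW: the seller makes goods available at their premises; the buyer bears all onward costs.
CIF value = EXW price + inland to port + export clearance + origin terminal + freight + insurance = 40710.04 + 774.18 + 77.86 + 732.14 + 7402.77 + 382.89 = 50079.88
Import duty = 50079.88 × 5.7% = 2854.55
Buyer bears: inland to port 774.18 + export clearance 77.86 + origin terminal 732.14 + freight 7402.77 + insurance 382.89 + destination terminal 493.11 + brokerage 515.12 + delivery 596.59 + duty 2854.55 = 13829.21
Landed cost = invoice 40710.04 + 13829.21 = 54539.25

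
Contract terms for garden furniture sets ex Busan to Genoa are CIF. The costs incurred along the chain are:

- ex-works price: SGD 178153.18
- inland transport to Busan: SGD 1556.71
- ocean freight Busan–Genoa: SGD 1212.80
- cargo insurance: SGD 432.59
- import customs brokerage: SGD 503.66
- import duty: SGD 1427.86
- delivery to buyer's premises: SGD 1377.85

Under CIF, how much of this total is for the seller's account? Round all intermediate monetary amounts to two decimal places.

CIF: the seller pays costs through ocean freight and marine insurance to the destination port.
Seller's account: goods 178153.18 + inland to port 1556.71 + freight 1212.80 + insurance 432.59 = 181355.28
Buyer's account: brokerage 503.66 + duty 1427.86 + delivery 1377.85 = 3309.37

Seller's account: SGD 181355.28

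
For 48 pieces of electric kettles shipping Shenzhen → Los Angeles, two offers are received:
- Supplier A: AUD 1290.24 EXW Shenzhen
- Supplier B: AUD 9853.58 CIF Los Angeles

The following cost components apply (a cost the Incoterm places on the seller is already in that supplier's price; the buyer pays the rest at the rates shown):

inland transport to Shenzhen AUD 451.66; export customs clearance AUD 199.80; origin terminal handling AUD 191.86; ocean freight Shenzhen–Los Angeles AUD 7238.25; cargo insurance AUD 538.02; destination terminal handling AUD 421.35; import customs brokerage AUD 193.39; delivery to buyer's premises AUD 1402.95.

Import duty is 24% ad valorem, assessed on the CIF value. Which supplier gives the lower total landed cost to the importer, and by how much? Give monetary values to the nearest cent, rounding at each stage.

Supplier B is cheaper by AUD 69.75

Supplier A (EXW):
CIF value = EXW price + inland to port + export clearance + origin terminal + freight + insurance = 1290.24 + 451.66 + 199.80 + 191.86 + 7238.25 + 538.02 = 9909.83
Import duty = 9909.83 × 24% = 2378.36
Buyer bears (A): 451.66 + 199.80 + 191.86 + 7238.25 + 538.02 + 421.35 + 193.39 + 1402.95 = 10637.28
Landed cost (A) = invoice 1290.24 + 10637.28 + duty 2378.36 = 14305.88
Supplier B (CIF):
The CIF price already equals the CIF value: 9853.58
Import duty = 9853.58 × 24% = 2364.86
Buyer bears (B): 421.35 + 193.39 + 1402.95 = 2017.69
Landed cost (B) = invoice 9853.58 + 2017.69 + duty 2364.86 = 14236.13
Difference = |14305.88 − 14236.13| = 69.75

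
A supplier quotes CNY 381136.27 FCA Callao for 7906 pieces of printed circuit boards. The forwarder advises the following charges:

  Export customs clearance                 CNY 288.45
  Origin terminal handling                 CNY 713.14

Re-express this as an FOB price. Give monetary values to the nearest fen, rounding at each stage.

Not relevant to the conversion: export clearance — on the seller under both FCA and FOB; already in the FCA price and stays in the FOB price.
From FCA to FOB, the seller additionally bears: origin terminal.
FOB price = 381136.27 + 713.14 = 381849.41

FOB price: CNY 381849.41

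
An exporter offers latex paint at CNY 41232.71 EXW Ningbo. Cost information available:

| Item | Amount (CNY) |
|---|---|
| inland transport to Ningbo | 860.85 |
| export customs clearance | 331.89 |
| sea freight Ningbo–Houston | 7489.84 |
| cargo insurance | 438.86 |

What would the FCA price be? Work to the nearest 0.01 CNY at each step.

FCA price: CNY 42425.45

Not relevant to the conversion: freight, insurance — on the buyer under both terms; not part of either seller's price.
From EXW to FCA, the seller additionally bears: inland to port, export clearance.
FCA price = 41232.71 + 860.85 + 331.89 = 42425.45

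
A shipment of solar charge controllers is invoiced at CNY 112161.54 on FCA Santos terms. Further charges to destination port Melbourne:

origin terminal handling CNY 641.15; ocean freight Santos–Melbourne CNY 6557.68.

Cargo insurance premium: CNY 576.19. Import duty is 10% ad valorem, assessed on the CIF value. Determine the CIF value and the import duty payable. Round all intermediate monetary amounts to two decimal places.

CIF value: CNY 119936.56; import duty: CNY 11993.66

CIF = FCA price + pre-shipment costs + freight + insurance
CIF = 112161.54 + 641.15 + 6557.68 + 576.19 = 119936.56
Import duty = 119936.56 × 10% = 11993.66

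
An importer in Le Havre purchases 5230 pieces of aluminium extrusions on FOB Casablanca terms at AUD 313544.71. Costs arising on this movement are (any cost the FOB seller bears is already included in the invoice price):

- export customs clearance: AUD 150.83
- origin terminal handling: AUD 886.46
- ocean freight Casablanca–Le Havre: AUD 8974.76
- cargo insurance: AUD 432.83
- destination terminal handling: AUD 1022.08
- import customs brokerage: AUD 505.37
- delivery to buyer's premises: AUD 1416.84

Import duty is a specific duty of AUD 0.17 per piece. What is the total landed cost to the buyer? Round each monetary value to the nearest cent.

FOB: the seller bears costs until goods are on board at the origin port; the buyer bears freight, insurance and all costs thereafter.
Already in the invoice (seller's account under FOB): export clearance, origin terminal — exclude.
CIF value = FOB price + freight + insurance = 313544.71 + 8974.76 + 432.83 = 322952.30
Import duty = 5230 × 0.17 = 889.10
Buyer bears: freight 8974.76 + insurance 432.83 + destination terminal 1022.08 + brokerage 505.37 + delivery 1416.84 + duty 889.10 = 13240.98
Landed cost = invoice 313544.71 + 13240.98 = 326785.69

Total landed cost: AUD 326785.69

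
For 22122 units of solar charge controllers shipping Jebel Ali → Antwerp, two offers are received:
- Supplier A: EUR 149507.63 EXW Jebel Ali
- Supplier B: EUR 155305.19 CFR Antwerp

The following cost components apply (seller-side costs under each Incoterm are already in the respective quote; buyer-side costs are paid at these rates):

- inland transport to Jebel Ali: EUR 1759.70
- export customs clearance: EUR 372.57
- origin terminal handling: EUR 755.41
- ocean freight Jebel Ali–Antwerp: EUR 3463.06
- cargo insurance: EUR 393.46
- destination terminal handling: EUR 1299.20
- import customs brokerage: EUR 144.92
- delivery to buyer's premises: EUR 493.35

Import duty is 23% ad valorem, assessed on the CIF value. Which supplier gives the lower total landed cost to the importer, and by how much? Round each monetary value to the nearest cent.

Supplier B is cheaper by EUR 680.41

Supplier A (EXW):
CIF value = EXW price + inland to port + export clearance + origin terminal + freight + insurance = 149507.63 + 1759.70 + 372.57 + 755.41 + 3463.06 + 393.46 = 156251.83
Import duty = 156251.83 × 23% = 35937.92
Buyer bears (A): 1759.70 + 372.57 + 755.41 + 3463.06 + 393.46 + 1299.20 + 144.92 + 493.35 = 8681.67
Landed cost (A) = invoice 149507.63 + 8681.67 + duty 35937.92 = 194127.22
Supplier B (CFR):
CIF value = CFR price + insurance = 155305.19 + 393.46 = 155698.65
Import duty = 155698.65 × 23% = 35810.69
Buyer bears (B): 393.46 + 1299.20 + 144.92 + 493.35 = 2330.93
Landed cost (B) = invoice 155305.19 + 2330.93 + duty 35810.69 = 193446.81
Difference = |194127.22 − 193446.81| = 680.41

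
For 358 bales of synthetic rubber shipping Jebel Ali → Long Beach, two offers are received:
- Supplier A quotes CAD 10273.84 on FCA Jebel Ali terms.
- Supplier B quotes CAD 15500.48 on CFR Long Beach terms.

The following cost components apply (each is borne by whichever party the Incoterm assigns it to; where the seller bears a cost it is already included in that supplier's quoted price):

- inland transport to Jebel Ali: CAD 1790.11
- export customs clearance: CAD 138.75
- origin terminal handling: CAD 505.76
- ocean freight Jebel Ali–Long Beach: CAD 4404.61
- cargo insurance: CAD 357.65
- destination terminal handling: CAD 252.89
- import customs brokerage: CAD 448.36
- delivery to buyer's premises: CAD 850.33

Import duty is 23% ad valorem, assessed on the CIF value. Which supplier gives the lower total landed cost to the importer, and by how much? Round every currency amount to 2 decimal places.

Supplier A is cheaper by CAD 389.01

Supplier A (FCA):
CIF value = FCA price + origin terminal + freight + insurance = 10273.84 + 505.76 + 4404.61 + 357.65 = 15541.86
Import duty = 15541.86 × 23% = 3574.63
Buyer bears (A): 505.76 + 4404.61 + 357.65 + 252.89 + 448.36 + 850.33 = 6819.60
Landed cost (A) = invoice 10273.84 + 6819.60 + duty 3574.63 = 20668.07
Supplier B (CFR):
CIF value = CFR price + insurance = 15500.48 + 357.65 = 15858.13
Import duty = 15858.13 × 23% = 3647.37
Buyer bears (B): 357.65 + 252.89 + 448.36 + 850.33 = 1909.23
Landed cost (B) = invoice 15500.48 + 1909.23 + duty 3647.37 = 21057.08
Difference = |20668.07 − 21057.08| = 389.01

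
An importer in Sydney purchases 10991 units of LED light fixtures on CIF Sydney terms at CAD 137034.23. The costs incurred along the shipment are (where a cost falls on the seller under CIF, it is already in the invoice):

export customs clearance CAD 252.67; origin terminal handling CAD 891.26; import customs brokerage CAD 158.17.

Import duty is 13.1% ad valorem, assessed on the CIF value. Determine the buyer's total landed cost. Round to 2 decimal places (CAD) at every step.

CIF: the seller pays costs through ocean freight and marine insurance to the destination port.
Already in the invoice (seller's account under CIF): export clearance, origin terminal — exclude.
The CIF price already equals the CIF value: 137034.23
Import duty = 137034.23 × 13.1% = 17951.48
Buyer bears: brokerage 158.17 + duty 17951.48 = 18109.65
Landed cost = invoice 137034.23 + 18109.65 = 155143.88

Total landed cost: CAD 155143.88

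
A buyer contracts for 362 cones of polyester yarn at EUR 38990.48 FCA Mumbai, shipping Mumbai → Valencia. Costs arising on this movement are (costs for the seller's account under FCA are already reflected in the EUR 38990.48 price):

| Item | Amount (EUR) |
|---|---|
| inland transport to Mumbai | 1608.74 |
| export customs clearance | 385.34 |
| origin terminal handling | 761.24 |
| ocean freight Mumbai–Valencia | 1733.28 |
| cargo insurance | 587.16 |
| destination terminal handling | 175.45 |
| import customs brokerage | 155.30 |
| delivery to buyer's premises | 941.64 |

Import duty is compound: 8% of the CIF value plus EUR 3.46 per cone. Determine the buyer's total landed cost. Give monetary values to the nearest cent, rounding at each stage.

FCA: the seller delivers export-cleared goods to the carrier; the buyer bears costs from that point.
Already in the invoice (seller's account under FCA): inland to port, export clearance — exclude.
CIF value = FCA price + origin terminal + freight + insurance = 38990.48 + 761.24 + 1733.28 + 587.16 = 42072.16
Ad valorem component: 42072.16 × 8% = 3365.77
Specific component: 362 × 3.46 = 1252.52
Import duty = 3365.77 + 1252.52 = 4618.29
Buyer bears: origin terminal 761.24 + freight 1733.28 + insurance 587.16 + destination terminal 175.45 + brokerage 155.30 + delivery 941.64 + duty 4618.29 = 8972.36
Landed cost = invoice 38990.48 + 8972.36 = 47962.84

Total landed cost: EUR 47962.84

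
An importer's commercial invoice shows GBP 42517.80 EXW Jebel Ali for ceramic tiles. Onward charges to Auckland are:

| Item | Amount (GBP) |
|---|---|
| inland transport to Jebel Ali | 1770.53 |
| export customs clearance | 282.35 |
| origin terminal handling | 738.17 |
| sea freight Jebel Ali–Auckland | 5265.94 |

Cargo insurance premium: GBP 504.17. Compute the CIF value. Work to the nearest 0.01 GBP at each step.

CIF = EXW price + pre-shipment costs + freight + insurance
CIF = 42517.80 + 1770.53 + 282.35 + 738.17 + 5265.94 + 504.17 = 51078.96

CIF value: GBP 51078.96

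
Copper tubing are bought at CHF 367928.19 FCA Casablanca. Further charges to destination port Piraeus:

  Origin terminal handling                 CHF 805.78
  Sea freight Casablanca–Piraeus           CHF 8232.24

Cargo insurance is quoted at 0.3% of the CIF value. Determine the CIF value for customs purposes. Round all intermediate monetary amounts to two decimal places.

Let C be the CIF value. C = FCA price + pre-shipment costs + freight + 0.3% × C
C − 0.3% × C = 367928.19 + 805.78 + 8232.24
0.997 × C = 376966.21
C = 376966.21 / 0.997 = 378100.51
Insurance premium = 0.3% × 378100.51 = 1134.30

CIF value: CHF 378100.51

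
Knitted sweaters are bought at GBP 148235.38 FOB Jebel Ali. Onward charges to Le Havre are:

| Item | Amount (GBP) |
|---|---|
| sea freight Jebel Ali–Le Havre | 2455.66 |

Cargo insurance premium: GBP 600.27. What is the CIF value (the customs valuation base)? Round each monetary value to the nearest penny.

CIF value: GBP 151291.31

CIF = FOB price + freight + insurance
CIF = 148235.38 + 2455.66 + 600.27 = 151291.31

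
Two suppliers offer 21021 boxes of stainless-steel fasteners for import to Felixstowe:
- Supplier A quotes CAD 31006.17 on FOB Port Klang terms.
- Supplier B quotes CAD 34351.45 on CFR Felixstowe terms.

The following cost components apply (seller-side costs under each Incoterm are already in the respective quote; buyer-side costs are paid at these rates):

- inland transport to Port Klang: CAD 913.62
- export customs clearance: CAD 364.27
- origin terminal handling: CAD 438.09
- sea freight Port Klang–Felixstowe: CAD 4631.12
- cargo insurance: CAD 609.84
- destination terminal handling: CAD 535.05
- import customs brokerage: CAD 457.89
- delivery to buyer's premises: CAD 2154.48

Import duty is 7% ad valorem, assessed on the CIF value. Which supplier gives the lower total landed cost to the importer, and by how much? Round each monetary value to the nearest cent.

Supplier A (FOB):
CIF value = FOB price + freight + insurance = 31006.17 + 4631.12 + 609.84 = 36247.13
Import duty = 36247.13 × 7% = 2537.30
Buyer bears (A): 4631.12 + 609.84 + 535.05 + 457.89 + 2154.48 = 8388.38
Landed cost (A) = invoice 31006.17 + 8388.38 + duty 2537.30 = 41931.85
Supplier B (CFR):
CIF value = CFR price + insurance = 34351.45 + 609.84 = 34961.29
Import duty = 34961.29 × 7% = 2447.29
Buyer bears (B): 609.84 + 535.05 + 457.89 + 2154.48 = 3757.26
Landed cost (B) = invoice 34351.45 + 3757.26 + duty 2447.29 = 40556.00
Difference = |41931.85 − 40556.00| = 1375.85

Supplier B is cheaper by CAD 1375.85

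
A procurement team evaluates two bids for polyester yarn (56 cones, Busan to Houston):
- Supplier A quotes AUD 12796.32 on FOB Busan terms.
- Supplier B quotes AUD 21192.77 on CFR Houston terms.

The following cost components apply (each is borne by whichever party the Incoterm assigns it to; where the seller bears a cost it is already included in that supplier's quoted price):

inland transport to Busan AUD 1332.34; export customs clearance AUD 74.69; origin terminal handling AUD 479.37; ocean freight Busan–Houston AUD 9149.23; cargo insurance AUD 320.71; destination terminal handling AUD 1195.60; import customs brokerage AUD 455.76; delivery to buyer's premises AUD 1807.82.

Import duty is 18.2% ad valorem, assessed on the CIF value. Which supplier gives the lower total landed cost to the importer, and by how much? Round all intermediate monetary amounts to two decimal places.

Supplier B is cheaper by AUD 889.79

Supplier A (FOB):
CIF value = FOB price + freight + insurance = 12796.32 + 9149.23 + 320.71 = 22266.26
Import duty = 22266.26 × 18.2% = 4052.46
Buyer bears (A): 9149.23 + 320.71 + 1195.60 + 455.76 + 1807.82 = 12929.12
Landed cost (A) = invoice 12796.32 + 12929.12 + duty 4052.46 = 29777.90
Supplier B (CFR):
CIF value = CFR price + insurance = 21192.77 + 320.71 = 21513.48
Import duty = 21513.48 × 18.2% = 3915.45
Buyer bears (B): 320.71 + 1195.60 + 455.76 + 1807.82 = 3779.89
Landed cost (B) = invoice 21192.77 + 3779.89 + duty 3915.45 = 28888.11
Difference = |29777.90 − 28888.11| = 889.79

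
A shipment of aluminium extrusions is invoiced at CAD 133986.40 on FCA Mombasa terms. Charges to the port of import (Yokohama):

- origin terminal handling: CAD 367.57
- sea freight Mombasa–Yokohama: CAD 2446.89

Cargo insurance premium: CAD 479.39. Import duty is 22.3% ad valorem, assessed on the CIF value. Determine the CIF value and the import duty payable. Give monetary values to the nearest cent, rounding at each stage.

CIF value: CAD 137280.25; import duty: CAD 30613.50

CIF = FCA price + pre-shipment costs + freight + insurance
CIF = 133986.40 + 367.57 + 2446.89 + 479.39 = 137280.25
Import duty = 137280.25 × 22.3% = 30613.50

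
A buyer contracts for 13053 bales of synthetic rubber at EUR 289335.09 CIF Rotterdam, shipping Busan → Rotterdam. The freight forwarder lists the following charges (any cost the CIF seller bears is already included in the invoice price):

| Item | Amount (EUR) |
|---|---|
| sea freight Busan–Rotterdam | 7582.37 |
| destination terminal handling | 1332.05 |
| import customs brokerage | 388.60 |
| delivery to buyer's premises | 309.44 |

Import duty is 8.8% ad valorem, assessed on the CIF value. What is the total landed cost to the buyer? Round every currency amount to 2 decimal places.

CIF: the seller pays costs through ocean freight and marine insurance to the destination port.
Already in the invoice (seller's account under CIF): freight — exclude.
The CIF price already equals the CIF value: 289335.09
Import duty = 289335.09 × 8.8% = 25461.49
Buyer bears: destination terminal 1332.05 + brokerage 388.60 + delivery 309.44 + duty 25461.49 = 27491.58
Landed cost = invoice 289335.09 + 27491.58 = 316826.67

Total landed cost: EUR 316826.67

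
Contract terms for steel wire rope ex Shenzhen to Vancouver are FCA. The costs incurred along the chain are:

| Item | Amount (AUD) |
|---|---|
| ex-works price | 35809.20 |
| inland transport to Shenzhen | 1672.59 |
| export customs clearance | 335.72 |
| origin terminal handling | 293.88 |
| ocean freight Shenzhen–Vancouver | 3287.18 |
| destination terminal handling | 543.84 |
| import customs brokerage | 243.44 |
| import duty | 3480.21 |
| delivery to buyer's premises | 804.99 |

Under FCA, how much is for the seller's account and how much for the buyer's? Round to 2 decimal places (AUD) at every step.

Seller: AUD 37817.51; buyer: AUD 8653.54

FCA: the seller delivers export-cleared goods to the carrier; the buyer bears costs from that point.
Seller's account: goods 35809.20 + inland to port 1672.59 + export clearance 335.72 = 37817.51
Buyer's account: origin terminal 293.88 + freight 3287.18 + destination terminal 543.84 + brokerage 243.44 + duty 3480.21 + delivery 804.99 = 8653.54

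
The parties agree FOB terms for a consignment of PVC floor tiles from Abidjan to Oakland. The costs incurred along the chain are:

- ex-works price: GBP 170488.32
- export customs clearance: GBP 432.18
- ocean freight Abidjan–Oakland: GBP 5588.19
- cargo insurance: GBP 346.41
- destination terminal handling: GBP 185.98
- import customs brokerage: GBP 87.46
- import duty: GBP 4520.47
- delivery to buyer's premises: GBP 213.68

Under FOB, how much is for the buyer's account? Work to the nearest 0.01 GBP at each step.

FOB: the seller bears costs until goods are on board at the origin port; the buyer bears freight, insurance and all costs thereafter.
Seller's account: goods 170488.32 + export clearance 432.18 = 170920.50
Buyer's account: freight 5588.19 + insurance 346.41 + destination terminal 185.98 + brokerage 87.46 + duty 4520.47 + delivery 213.68 = 10942.19

Buyer's account: GBP 10942.19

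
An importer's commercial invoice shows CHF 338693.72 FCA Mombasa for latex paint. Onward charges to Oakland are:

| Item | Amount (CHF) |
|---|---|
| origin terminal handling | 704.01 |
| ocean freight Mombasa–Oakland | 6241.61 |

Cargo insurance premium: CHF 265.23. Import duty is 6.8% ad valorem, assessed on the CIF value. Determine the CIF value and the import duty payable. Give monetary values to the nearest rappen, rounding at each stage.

CIF = FCA price + pre-shipment costs + freight + insurance
CIF = 338693.72 + 704.01 + 6241.61 + 265.23 = 345904.57
Import duty = 345904.57 × 6.8% = 23521.51

CIF value: CHF 345904.57; import duty: CHF 23521.51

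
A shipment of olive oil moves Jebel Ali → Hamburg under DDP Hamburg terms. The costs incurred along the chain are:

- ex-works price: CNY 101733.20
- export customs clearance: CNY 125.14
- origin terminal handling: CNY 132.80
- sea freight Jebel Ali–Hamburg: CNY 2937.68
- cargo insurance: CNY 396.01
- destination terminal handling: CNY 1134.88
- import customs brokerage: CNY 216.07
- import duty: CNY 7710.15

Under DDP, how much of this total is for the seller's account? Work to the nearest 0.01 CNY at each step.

DDP: the seller bears all costs including import duty.
Seller's account: goods 101733.20 + export clearance 125.14 + origin terminal 132.80 + freight 2937.68 + insurance 396.01 + destination terminal 1134.88 + brokerage 216.07 + duty 7710.15 = 114385.93
Buyer's account: 0.00

Seller's account: CNY 114385.93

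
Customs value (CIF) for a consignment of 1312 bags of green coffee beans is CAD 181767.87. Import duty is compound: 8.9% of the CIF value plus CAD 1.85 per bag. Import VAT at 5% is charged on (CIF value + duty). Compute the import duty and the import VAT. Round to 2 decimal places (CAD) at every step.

Import duty: CAD 18604.54; import VAT: CAD 10018.62

Ad valorem component: 181767.87 × 8.9% = 16177.34
Specific component: 1312 × 1.85 = 2427.20
Import duty = 16177.34 + 2427.20 = 18604.54
VAT base = CIF + duty = 181767.87 + 18604.54 = 200372.41
Import VAT = 200372.41 × 5% = 10018.62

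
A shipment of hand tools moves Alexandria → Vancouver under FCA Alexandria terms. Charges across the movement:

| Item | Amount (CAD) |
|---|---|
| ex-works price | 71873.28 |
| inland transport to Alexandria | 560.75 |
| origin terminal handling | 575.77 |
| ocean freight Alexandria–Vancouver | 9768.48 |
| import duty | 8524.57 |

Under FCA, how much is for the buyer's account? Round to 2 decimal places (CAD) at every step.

Buyer's account: CAD 18868.82

FCA: the seller delivers export-cleared goods to the carrier; the buyer bears costs from that point.
Seller's account: goods 71873.28 + inland to port 560.75 = 72434.03
Buyer's account: origin terminal 575.77 + freight 9768.48 + duty 8524.57 = 18868.82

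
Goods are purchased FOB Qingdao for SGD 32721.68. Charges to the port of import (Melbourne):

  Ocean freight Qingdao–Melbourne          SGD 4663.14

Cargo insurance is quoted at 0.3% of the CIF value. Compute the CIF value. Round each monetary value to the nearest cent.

CIF value: SGD 37497.31

Let C be the CIF value. C = FOB price + freight + 0.3% × C
C − 0.3% × C = 32721.68 + 4663.14
0.997 × C = 37384.82
C = 37384.82 / 0.997 = 37497.31
Insurance premium = 0.3% × 37497.31 = 112.49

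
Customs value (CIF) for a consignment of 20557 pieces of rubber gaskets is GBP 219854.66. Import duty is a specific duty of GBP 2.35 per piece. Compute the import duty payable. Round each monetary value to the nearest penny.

Import duty = 20557 × 2.35 = 48308.95

Import duty: GBP 48308.95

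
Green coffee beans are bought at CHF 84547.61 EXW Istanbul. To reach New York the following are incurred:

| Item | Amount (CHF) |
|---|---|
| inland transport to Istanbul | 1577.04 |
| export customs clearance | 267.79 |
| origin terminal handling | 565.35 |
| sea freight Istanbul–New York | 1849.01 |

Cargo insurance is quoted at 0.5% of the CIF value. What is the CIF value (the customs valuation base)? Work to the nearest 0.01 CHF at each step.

CIF value: CHF 89253.07

Let C be the CIF value. C = EXW price + pre-shipment costs + freight + 0.5% × C
C − 0.5% × C = 84547.61 + 1577.04 + 267.79 + 565.35 + 1849.01
0.995 × C = 88806.80
C = 88806.80 / 0.995 = 89253.07
Insurance premium = 0.5% × 89253.07 = 446.27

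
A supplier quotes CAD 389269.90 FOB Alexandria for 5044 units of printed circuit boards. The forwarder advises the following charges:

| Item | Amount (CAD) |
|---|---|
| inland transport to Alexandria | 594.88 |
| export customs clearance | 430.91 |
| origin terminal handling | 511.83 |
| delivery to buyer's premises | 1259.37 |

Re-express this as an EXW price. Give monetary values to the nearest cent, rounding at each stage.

EXW price: CAD 387732.28

Not relevant to the conversion: delivery — on the buyer under both terms; not part of either seller's price.
From FOB to EXW, the seller no longer bears: inland to port, export clearance, origin terminal.
EXW price = 389269.90 − 594.88 − 430.91 − 511.83 = 387732.28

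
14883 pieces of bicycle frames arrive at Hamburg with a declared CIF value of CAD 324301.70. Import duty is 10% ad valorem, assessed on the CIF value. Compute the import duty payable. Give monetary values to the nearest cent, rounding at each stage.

Import duty = 324301.70 × 10% = 32430.17

Import duty: CAD 32430.17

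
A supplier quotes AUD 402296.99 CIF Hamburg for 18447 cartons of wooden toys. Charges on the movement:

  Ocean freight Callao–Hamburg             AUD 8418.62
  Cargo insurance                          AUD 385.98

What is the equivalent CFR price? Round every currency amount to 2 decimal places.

Not relevant to the conversion: freight — on the seller under both CIF and CFR; already in the CIF price and stays in the CFR price.
From CIF to CFR, the seller no longer bears: insurance.
CFR price = 402296.99 − 385.98 = 401911.01

CFR price: AUD 401911.01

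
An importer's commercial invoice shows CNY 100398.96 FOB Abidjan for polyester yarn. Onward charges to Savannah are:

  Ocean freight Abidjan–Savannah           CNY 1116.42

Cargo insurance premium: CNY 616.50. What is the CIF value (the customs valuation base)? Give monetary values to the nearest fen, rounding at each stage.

CIF = FOB price + freight + insurance
CIF = 100398.96 + 1116.42 + 616.50 = 102131.88

CIF value: CNY 102131.88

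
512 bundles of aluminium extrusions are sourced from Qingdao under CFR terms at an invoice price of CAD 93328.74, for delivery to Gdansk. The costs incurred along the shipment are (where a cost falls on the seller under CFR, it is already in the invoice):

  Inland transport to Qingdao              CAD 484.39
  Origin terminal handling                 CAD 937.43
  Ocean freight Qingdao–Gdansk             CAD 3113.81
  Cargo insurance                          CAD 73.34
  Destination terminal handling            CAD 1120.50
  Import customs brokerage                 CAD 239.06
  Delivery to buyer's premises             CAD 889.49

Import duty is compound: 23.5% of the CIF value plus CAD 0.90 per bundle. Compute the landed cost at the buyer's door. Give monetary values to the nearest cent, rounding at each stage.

CFR: the seller pays costs through ocean freight to the destination port, but not insurance.
Already in the invoice (seller's account under CFR): inland to port, origin terminal, freight — exclude.
CIF value = CFR price + insurance = 93328.74 + 73.34 = 93402.08
Ad valorem component: 93402.08 × 23.5% = 21949.49
Specific component: 512 × 0.90 = 460.80
Import duty = 21949.49 + 460.80 = 22410.29
Buyer bears: insurance 73.34 + destination terminal 1120.50 + brokerage 239.06 + delivery 889.49 + duty 22410.29 = 24732.68
Landed cost = invoice 93328.74 + 24732.68 = 118061.42

Total landed cost: CAD 118061.42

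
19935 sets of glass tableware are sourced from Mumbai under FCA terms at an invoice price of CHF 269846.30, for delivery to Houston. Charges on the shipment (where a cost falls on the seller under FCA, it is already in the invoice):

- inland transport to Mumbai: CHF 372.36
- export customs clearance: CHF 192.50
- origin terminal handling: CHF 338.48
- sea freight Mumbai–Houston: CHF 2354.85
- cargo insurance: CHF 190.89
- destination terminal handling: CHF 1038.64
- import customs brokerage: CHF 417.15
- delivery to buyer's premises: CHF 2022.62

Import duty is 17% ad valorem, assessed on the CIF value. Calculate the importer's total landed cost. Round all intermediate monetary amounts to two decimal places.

FCA: the seller delivers export-cleared goods to the carrier; the buyer bears costs from that point.
Already in the invoice (seller's account under FCA): inland to port, export clearance — exclude.
CIF value = FCA price + origin terminal + freight + insurance = 269846.30 + 338.48 + 2354.85 + 190.89 = 272730.52
Import duty = 272730.52 × 17% = 46364.19
Buyer bears: origin terminal 338.48 + freight 2354.85 + insurance 190.89 + destination terminal 1038.64 + brokerage 417.15 + delivery 2022.62 + duty 46364.19 = 52726.82
Landed cost = invoice 269846.30 + 52726.82 = 322573.12

Total landed cost: CHF 322573.12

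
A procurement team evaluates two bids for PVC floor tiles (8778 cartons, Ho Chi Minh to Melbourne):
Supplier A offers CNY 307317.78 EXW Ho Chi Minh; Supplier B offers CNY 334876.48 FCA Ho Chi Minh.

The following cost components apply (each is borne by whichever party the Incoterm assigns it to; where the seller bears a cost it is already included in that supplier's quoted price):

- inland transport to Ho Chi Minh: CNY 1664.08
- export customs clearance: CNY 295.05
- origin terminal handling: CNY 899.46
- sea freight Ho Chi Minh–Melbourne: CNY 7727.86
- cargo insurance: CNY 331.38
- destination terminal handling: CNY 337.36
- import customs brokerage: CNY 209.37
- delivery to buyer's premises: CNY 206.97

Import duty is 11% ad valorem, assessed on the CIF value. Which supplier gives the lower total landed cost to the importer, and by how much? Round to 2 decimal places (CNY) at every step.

Supplier A is cheaper by CNY 28415.52

Supplier A (EXW):
CIF value = EXW price + inland to port + export clearance + origin terminal + freight + insurance = 307317.78 + 1664.08 + 295.05 + 899.46 + 7727.86 + 331.38 = 318235.61
Import duty = 318235.61 × 11% = 35005.92
Buyer bears (A): 1664.08 + 295.05 + 899.46 + 7727.86 + 331.38 + 337.36 + 209.37 + 206.97 = 11671.53
Landed cost (A) = invoice 307317.78 + 11671.53 + duty 35005.92 = 353995.23
Supplier B (FCA):
CIF value = FCA price + origin terminal + freight + insurance = 334876.48 + 899.46 + 7727.86 + 331.38 = 343835.18
Import duty = 343835.18 × 11% = 37821.87
Buyer bears (B): 899.46 + 7727.86 + 331.38 + 337.36 + 209.37 + 206.97 = 9712.40
Landed cost (B) = invoice 334876.48 + 9712.40 + duty 37821.87 = 382410.75
Difference = |353995.23 − 382410.75| = 28415.52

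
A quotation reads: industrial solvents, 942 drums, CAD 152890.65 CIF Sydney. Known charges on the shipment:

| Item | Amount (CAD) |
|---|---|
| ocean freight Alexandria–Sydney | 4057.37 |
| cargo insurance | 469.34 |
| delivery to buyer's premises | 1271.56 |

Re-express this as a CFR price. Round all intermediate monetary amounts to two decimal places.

Not relevant to the conversion: freight — on the seller under both CIF and CFR; already in the CIF price and stays in the CFR price. delivery — on the buyer under both terms; not part of either seller's price.
From CIF to CFR, the seller no longer bears: insurance.
CFR price = 152890.65 − 469.34 = 152421.31

CFR price: CAD 152421.31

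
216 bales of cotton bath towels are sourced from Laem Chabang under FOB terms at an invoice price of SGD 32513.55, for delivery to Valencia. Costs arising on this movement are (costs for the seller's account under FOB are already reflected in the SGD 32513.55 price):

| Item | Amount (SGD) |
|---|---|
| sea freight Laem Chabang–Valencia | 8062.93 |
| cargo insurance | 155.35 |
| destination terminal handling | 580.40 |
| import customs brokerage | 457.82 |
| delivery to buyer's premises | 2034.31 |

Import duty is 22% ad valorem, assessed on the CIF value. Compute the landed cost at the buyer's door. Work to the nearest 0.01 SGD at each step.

FOB: the seller bears costs until goods are on board at the origin port; the buyer bears freight, insurance and all costs thereafter.
CIF value = FOB price + freight + insurance = 32513.55 + 8062.93 + 155.35 = 40731.83
Import duty = 40731.83 × 22% = 8961.00
Buyer bears: freight 8062.93 + insurance 155.35 + destination terminal 580.40 + brokerage 457.82 + delivery 2034.31 + duty 8961.00 = 20251.81
Landed cost = invoice 32513.55 + 20251.81 = 52765.36

Total landed cost: SGD 52765.36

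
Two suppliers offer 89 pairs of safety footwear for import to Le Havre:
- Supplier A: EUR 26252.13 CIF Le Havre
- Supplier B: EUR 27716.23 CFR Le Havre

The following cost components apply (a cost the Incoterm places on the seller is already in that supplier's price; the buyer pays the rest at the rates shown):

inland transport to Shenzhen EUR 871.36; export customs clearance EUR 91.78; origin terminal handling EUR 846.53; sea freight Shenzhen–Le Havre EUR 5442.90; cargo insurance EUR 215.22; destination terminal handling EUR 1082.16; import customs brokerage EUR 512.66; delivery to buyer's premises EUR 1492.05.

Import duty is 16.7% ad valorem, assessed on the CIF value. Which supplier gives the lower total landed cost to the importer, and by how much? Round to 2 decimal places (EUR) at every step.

Supplier A is cheaper by EUR 1959.76

Supplier A (CIF):
The CIF price already equals the CIF value: 26252.13
Import duty = 26252.13 × 16.7% = 4384.11
Buyer bears (A): 1082.16 + 512.66 + 1492.05 = 3086.87
Landed cost (A) = invoice 26252.13 + 3086.87 + duty 4384.11 = 33723.11
Supplier B (CFR):
CIF value = CFR price + insurance = 27716.23 + 215.22 = 27931.45
Import duty = 27931.45 × 16.7% = 4664.55
Buyer bears (B): 215.22 + 1082.16 + 512.66 + 1492.05 = 3302.09
Landed cost (B) = invoice 27716.23 + 3302.09 + duty 4664.55 = 35682.87
Difference = |33723.11 − 35682.87| = 1959.76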